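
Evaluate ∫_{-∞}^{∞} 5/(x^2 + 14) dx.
5*sqrt(14)*pi/14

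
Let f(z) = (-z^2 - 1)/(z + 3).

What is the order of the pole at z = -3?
Factor the denominator:
  z + 3 = (z + 3)

The numerator P(z) = -z^2 - 1 has P(-3) = -10 ≠ 0, so no factor of (z + 3) cancels.
Near z = -3 we can therefore write f(z) = g(z)/(z + 3) with g analytic at -3 and g(-3) ≠ 0 (g is just the numerator).

Hence z = -3 is a pole of order 1.

Final answer: 1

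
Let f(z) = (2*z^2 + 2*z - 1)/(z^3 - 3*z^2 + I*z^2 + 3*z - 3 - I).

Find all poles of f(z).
The singularities of f are the zeros of the denominator. Factoring,
  z^3 - 3*z^2 + I*z^2 + 3*z - 3 - I = (z - I)*(z - 2 + I)*(z - 1 + I)
so the candidates are z = I, z = 2 - I, z = 1 - I.

Check the numerator P(z) = 2*z^2 + 2*z - 1 at each one:
  P(I) = -3 + 2*I ≠ 0, so z = I is a (simple) pole.
  P(2 - I) = 9 - 10*I ≠ 0, so z = 2 - I is a (simple) pole.
  P(1 - I) = 1 - 6*I ≠ 0, so z = 1 - I is a (simple) pole.

Poles of f: {I, 1 - I, 2 - I}

Final answer: {I, 1 - I, 2 - I}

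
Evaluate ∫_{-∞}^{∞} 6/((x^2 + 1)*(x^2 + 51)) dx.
Let f(z) = 6/((z^2 + 1)*(z^2 + 51)). The denominator has no real zeros and deg Q - deg P = 4 ≥ 2, so the integral of f over the upper semicircle |z| = R tends to 0 as R → ∞. Closing the contour in the upper half-plane,
  ∫_{-∞}^{∞} f(x) dx = 2πi · Σ Res(f, z_k)  over the poles with Im z_k > 0.

Zeros of the denominator: z^2 + 1 = 0 gives z = ±I; z^2 + 51 = 0 gives z = ±sqrt(51)*I.
Upper half-plane: z = I, z = sqrt(51)*I (simple).

Each pole is a simple zero of Q(z) = z^4 + 52*z^2 + 51, so Res(f, z₀) = P(z₀)/Q'(z₀) with P(z) = 6, Q'(z) = 4*z^3 + 104*z:
  Res(f, I) = (6)/(100*I) = -3*I/50
  Res(f, sqrt(51)*I) = (6)/(-100*sqrt(51)*I) = sqrt(51)*I/850

Sum of residues: I*(-51 + sqrt(51))/850
∫_{-∞}^{∞} f(x) dx = 2πi · (I*(-51 + sqrt(51))/850) = pi*(51 - sqrt(51))/425

Final answer: pi*(51 - sqrt(51))/425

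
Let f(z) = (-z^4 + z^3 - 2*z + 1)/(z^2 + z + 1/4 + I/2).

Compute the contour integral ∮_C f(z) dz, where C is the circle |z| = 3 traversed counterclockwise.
By the residue theorem, ∮_C f(z) dz = 2πi · (sum of the residues of f at the poles inside |z| = 3).

The denominator factors as (z + I/2)*(z + 1 - I/2), so the singularities of f are simple poles at z = -I/2, z = -1 + I/2.
  |-I/2|² = 1/4 < 9 = 3², so this pole is inside the contour.
  |-1 + I/2|² = 5/4 < 9 = 3², so this pole is inside the contour.

With P(z) = -z^4 + z^3 - 2*z + 1 and Q(z) = z^2 + z + 1/4 + I/2, each pole is simple, so Res(f, z₀) = P(z₀)/Q'(z₀) with Q'(z) = 2*z + 1.
  Res(f, -I/2) = P(-I/2)/Q'(-I/2) = (15/16 + 9*I/8)/(1 - I) = -3/32 + 33*I/32
  Res(f, -1 + I/2) = P(-1 + I/2)/Q'(-1 + I/2) = (51/16 + 15*I/8)/(-1 + I) = -21/32 - 81*I/32

Sum of residues inside C: -3/4 - 3*I/2
∮_C f(z) dz = 2πi · (-3/4 - 3*I/2) = pi*(3 - 3*I/2)

Final answer: pi*(3 - 3*I/2)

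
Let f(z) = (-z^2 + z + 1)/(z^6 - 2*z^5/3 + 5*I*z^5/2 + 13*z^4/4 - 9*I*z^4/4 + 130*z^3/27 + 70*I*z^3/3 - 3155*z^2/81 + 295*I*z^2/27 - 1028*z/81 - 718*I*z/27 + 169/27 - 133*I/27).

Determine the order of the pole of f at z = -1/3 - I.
4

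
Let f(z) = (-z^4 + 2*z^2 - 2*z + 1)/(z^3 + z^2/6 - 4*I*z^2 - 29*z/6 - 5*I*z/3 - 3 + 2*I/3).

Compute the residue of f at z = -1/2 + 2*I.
Write f(z) = P(z)/Q(z) with P(z) = -z^4 + 2*z^2 - 2*z + 1 and Q(z) = z^3 + z^2/6 - 4*I*z^2 - 29*z/6 - 5*I*z/3 - 3 + 2*I/3.
The denominator factors as Q(z) = (z - 1 - 2*I)*(z + 2/3)*(z + 1/2 - 2*I), so z = -1/2 + 2*I is a simple zero of Q and P is analytic there; z = -1/2 + 2*I is therefore a simple pole and
  Res(f, z₀) = P(z₀)/Q'(z₀).

Q'(z) = 3*z^2 + z/3 - 8*I*z - 29/6 - 5*I/3, so Q'(-1/2 + 2*I) = -1/4 - 3*I.
P(-1/2 + 2*I) = -249/16 - 23*I.

Res(f, -1/2 + 2*I) = (-249/16 - 23*I)/(-1/4 - 3*I) = 933/116 - 131*I/29

Final answer: 933/116 - 131*I/29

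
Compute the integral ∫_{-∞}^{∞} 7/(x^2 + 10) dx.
Let f(z) = 7/(z^2 + 10). The denominator has no real zeros and deg Q - deg P = 2 ≥ 2, so the integral of f over the upper semicircle |z| = R tends to 0 as R → ∞. Closing the contour in the upper half-plane,
  ∫_{-∞}^{∞} f(x) dx = 2πi · Σ Res(f, z_k)  over the poles with Im z_k > 0.

Zeros of the denominator: z^2 + 10 = 0 gives z = ±sqrt(10)*I.
Upper half-plane: z = sqrt(10)*I (simple).

Each pole is a simple zero of Q(z) = z^2 + 10, so Res(f, z₀) = P(z₀)/Q'(z₀) with P(z) = 7, Q'(z) = 2*z:
  Res(f, sqrt(10)*I) = (7)/(2*sqrt(10)*I) = -7*sqrt(10)*I/20

∫_{-∞}^{∞} f(x) dx = 2πi · (-7*sqrt(10)*I/20) = 7*sqrt(10)*pi/10

Final answer: 7*sqrt(10)*pi/10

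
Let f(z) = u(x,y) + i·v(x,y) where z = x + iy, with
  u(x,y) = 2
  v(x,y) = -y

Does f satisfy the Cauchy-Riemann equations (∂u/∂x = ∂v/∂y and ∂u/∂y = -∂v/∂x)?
∂u/∂x = 0
∂v/∂y = -1
∂u/∂y = 0
∂v/∂x = 0
∂u/∂x ≠ ∂v/∂y; the Cauchy-Riemann equations are not satisfied, so f is not analytic.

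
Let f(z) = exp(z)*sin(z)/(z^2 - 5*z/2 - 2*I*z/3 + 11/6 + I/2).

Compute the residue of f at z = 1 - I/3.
(-18/73 + 48*I/73)*exp(1 - I/3)*sin(1 - I/3)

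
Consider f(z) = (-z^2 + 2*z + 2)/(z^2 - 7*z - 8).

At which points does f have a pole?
The singularities of f are the zeros of the denominator. Factoring,
  z^2 - 7*z - 8 = (z - 8)*(z + 1)
so the candidates are z = 8, z = -1.

Check the numerator P(z) = -z^2 + 2*z + 2 at each one:
  P(8) = -46 ≠ 0, so z = 8 is a (simple) pole.
  P(-1) = -1 ≠ 0, so z = -1 is a (simple) pole.

Poles of f: {-1, 8}

Final answer: {-1, 8}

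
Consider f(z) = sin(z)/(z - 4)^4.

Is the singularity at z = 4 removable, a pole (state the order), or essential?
Write f(z) = g(z)/(z - 4)^4 with g(z) = sin(z).
g is entire and g(4) = sin(4) ≠ 0, so no factor of (z - 4) cancels: the Laurent expansion of f about z = 4 starts at the power -4, i.e. lim_{z→z₀} (z - z₀)^4 f(z) = sin(4) is finite and nonzero.
So z = 4 is a pole of order 4.

Final answer: pole of order 4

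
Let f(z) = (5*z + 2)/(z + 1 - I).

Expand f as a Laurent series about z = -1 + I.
(-3 + 5*I)/(z + 1 - I) + 5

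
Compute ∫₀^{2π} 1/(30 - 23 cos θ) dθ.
2*sqrt(371)*pi/371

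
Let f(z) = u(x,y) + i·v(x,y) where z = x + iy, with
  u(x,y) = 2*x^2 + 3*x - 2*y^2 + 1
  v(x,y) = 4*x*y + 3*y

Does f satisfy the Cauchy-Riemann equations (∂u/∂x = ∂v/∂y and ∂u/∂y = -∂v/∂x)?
∂u/∂x = 4*x + 3
∂v/∂y = 4*x + 3
∂u/∂y = -4*y
∂v/∂x = 4*y
∂u/∂x = ∂v/∂y and ∂u/∂y = -∂v/∂x hold identically; f is analytic.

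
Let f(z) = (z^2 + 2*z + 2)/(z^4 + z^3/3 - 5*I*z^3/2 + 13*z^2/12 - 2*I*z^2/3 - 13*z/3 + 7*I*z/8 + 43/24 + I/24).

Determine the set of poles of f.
{-1/2 + 3*I, 1/2, 2/3 + I/2}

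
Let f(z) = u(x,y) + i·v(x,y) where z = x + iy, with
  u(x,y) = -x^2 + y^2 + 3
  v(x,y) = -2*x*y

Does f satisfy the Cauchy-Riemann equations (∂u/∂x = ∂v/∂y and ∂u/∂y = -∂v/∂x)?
∂u/∂x = -2*x
∂v/∂y = -2*x
∂u/∂y = 2*y
∂v/∂x = -2*y
∂u/∂x = ∂v/∂y and ∂u/∂y = -∂v/∂x hold identically; f is analytic.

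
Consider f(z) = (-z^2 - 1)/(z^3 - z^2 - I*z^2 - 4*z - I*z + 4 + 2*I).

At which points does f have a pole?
{-2, 1, 2 + I}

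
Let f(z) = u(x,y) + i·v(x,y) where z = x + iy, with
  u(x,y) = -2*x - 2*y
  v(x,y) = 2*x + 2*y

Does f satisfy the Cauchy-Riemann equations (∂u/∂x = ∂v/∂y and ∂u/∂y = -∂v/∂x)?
∂u/∂x = -2
∂v/∂y = 2
∂u/∂y = -2
∂v/∂x = 2
∂u/∂x ≠ ∂v/∂y; the Cauchy-Riemann equations are not satisfied, so f is not analytic.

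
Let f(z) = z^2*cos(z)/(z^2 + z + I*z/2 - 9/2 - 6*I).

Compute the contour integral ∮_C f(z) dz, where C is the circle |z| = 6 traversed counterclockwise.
pi*(-4/5 + 8*I/5)*cos(2 + I) + pi*(9/5 - 18*I/5)*cos(3 + 3*I/2)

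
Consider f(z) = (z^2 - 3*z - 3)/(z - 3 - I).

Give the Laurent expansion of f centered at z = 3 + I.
Put w = z - (3 + I), i.e. z = w + 3 + I. The denominator is w, so it suffices to rewrite the numerator in powers of w.

P(z) = z^2 - 3*z - 3
P(w + 3 + I) = -4 + 3*I + (3 + 2*I)*w + w^2

Dividing each term by w:
  f = (-4 + 3*I)/w + 3 + 2*I + w

Substituting back w = z - 3 - I:
  f(z) = (-4 + 3*I)/(z - 3 - I) + 3 + 2*I + (z - 3 - I)

The series is finite because the numerator is a polynomial; the negative powers form the principal part, and the coefficient of 1/(z - 3 - I) gives Res(f, 3 + I) = -4 + 3*I.

Final answer: (-4 + 3*I)/(z - 3 - I) + 3 + 2*I + (z - 3 - I)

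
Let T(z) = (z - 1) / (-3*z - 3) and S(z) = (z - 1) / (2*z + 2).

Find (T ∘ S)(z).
(T ∘ S)(z) = T(S(z)) = ((1)*S(z) + (-1))/((-3)*S(z) + (-3)). Multiply numerator and denominator by 2*z + 2:
  numerator:   (1)*(z - 1) + (-1)*(2*z + 2) = -z - 3
  denominator: (-3)*(z - 1) + (-3)*(2*z + 2) = -9*z - 3
(T ∘ S)(z) = (-z - 3)/(-9*z - 3) = (z + 3)/(9*z + 3)

Final answer: (z + 3)/(9*z + 3)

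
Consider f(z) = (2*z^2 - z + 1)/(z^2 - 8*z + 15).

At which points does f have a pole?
The singularities of f are the zeros of the denominator. Factoring,
  z^2 - 8*z + 15 = (z - 5)*(z - 3)
so the candidates are z = 5, z = 3.

Check the numerator P(z) = 2*z^2 - z + 1 at each one:
  P(5) = 46 ≠ 0, so z = 5 is a (simple) pole.
  P(3) = 16 ≠ 0, so z = 3 is a (simple) pole.

Poles of f: {3, 5}

Final answer: {3, 5}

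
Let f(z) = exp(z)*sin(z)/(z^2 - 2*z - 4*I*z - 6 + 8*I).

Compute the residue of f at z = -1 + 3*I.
Write f(z) = P(z)/Q(z) with P(z) = exp(z)*sin(z) and Q(z) = z^2 - 2*z - 4*I*z - 6 + 8*I.
The denominator factors as Q(z) = (z - 3 - I)*(z + 1 - 3*I), so z = -1 + 3*I is a simple zero of Q and P is analytic there; z = -1 + 3*I is therefore a simple pole and
  Res(f, z₀) = P(z₀)/Q'(z₀).

Q'(z) = 2*z - 2 - 4*I, so Q'(-1 + 3*I) = -4 + 2*I.
P(-1 + 3*I) = -exp(-1 + 3*I)*sin(1 - 3*I).

Res(f, -1 + 3*I) = (-exp(-1 + 3*I)*sin(1 - 3*I))/(-4 + 2*I) = (1/5 + I/10)*exp(-1 + 3*I)*sin(1 - 3*I)

Final answer: (1/5 + I/10)*exp(-1 + 3*I)*sin(1 - 3*I)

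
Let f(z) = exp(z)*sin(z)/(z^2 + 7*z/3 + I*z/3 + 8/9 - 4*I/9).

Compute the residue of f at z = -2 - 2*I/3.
Write f(z) = P(z)/Q(z) with P(z) = exp(z)*sin(z) and Q(z) = z^2 + 7*z/3 + I*z/3 + 8/9 - 4*I/9.
The denominator factors as Q(z) = (z + 1/3 - I/3)*(z + 2 + 2*I/3), so z = -2 - 2*I/3 is a simple zero of Q and P is analytic there; z = -2 - 2*I/3 is therefore a simple pole and
  Res(f, z₀) = P(z₀)/Q'(z₀).

Q'(z) = 2*z + 7/3 + I/3, so Q'(-2 - 2*I/3) = -5/3 - I.
P(-2 - 2*I/3) = -exp(-2 - 2*I/3)*sin(2 + 2*I/3).

Res(f, -2 - 2*I/3) = (-exp(-2 - 2*I/3)*sin(2 + 2*I/3))/(-5/3 - I) = (15/34 - 9*I/34)*exp(-2 - 2*I/3)*sin(2 + 2*I/3)

Final answer: (15/34 - 9*I/34)*exp(-2 - 2*I/3)*sin(2 + 2*I/3)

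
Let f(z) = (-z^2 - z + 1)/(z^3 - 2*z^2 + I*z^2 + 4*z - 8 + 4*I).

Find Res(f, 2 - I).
-48/65 + 19*I/65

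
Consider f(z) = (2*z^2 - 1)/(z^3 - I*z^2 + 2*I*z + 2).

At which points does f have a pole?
The singularities of f are the zeros of the denominator. Factoring,
  z^3 - I*z^2 + 2*I*z + 2 = (z - I)*(z - 1 + I)*(z + 1 - I)
so the candidates are z = I, z = 1 - I, z = -1 + I.

Check the numerator P(z) = 2*z^2 - 1 at each one:
  P(I) = -3 ≠ 0, so z = I is a (simple) pole.
  P(1 - I) = -1 - 4*I ≠ 0, so z = 1 - I is a (simple) pole.
  P(-1 + I) = -1 - 4*I ≠ 0, so z = -1 + I is a (simple) pole.

Poles of f: {-1 + I, I, 1 - I}

Final answer: {-1 + I, I, 1 - I}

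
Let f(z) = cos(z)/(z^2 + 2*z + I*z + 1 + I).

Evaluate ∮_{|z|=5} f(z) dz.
By the residue theorem, ∮_C f(z) dz = 2πi · (sum of the residues of f at the poles inside |z| = 5).

The denominator factors as (z + 1)*(z + 1 + I), so the singularities of f are simple poles at z = -1, z = -1 - I.
  |-1|² = 1 < 25 = 5², so this pole is inside the contour.
  |-1 - I|² = 2 < 25 = 5², so this pole is inside the contour.

With P(z) = cos(z) and Q(z) = z^2 + 2*z + I*z + 1 + I, each pole is simple, so Res(f, z₀) = P(z₀)/Q'(z₀) with Q'(z) = 2*z + 2 + I.
  Res(f, -1) = P(-1)/Q'(-1) = (cos(1))/(I) = -I*cos(1)
  Res(f, -1 - I) = P(-1 - I)/Q'(-1 - I) = (cos(1 + I))/(-I) = I*cos(1 + I)

Sum of residues inside C: -I*cos(1) + I*cos(1 + I)
∮_C f(z) dz = 2πi · (-I*cos(1) + I*cos(1 + I)) = 2*pi*cos(1) - 2*pi*cos(1 + I)

Final answer: 2*pi*cos(1) - 2*pi*cos(1 + I)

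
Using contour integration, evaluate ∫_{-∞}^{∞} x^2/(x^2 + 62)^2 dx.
sqrt(62)*pi/124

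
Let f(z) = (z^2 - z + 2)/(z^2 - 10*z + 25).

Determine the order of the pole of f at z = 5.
2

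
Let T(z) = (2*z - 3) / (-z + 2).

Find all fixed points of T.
T(z) = z means 2*z - 3 = z*(-z + 2), i.e.
  3 - z^2 = 0.
Discriminant: (0)^2 - 4*(-1)*(3) = 12, so the roots are real.
  z = (0 ± sqrt(12))/(2*(-1))
Fixed points: {-sqrt(3), sqrt(3)}

Final answer: {-sqrt(3), sqrt(3)}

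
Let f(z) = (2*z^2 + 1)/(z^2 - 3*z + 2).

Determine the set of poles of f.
The singularities of f are the zeros of the denominator. Factoring,
  z^2 - 3*z + 2 = (z - 2)*(z - 1)
so the candidates are z = 2, z = 1.

Check the numerator P(z) = 2*z^2 + 1 at each one:
  P(2) = 9 ≠ 0, so z = 2 is a (simple) pole.
  P(1) = 3 ≠ 0, so z = 1 is a (simple) pole.

Poles of f: {1, 2}

Final answer: {1, 2}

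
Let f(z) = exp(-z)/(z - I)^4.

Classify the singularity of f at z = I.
pole of order 4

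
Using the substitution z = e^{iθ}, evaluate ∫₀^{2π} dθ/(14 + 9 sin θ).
2*sqrt(115)*pi/115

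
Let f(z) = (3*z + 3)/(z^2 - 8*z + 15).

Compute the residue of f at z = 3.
Write f(z) = P(z)/Q(z) with P(z) = 3*z + 3 and Q(z) = z^2 - 8*z + 15.
The denominator factors as Q(z) = (z - 5)*(z - 3), so z = 3 is a simple zero of Q and P is analytic there; z = 3 is therefore a simple pole and
  Res(f, z₀) = P(z₀)/Q'(z₀).

Q'(z) = 2*z - 8, so Q'(3) = -2.
P(3) = 12.

Res(f, 3) = (12)/(-2) = -6

Final answer: -6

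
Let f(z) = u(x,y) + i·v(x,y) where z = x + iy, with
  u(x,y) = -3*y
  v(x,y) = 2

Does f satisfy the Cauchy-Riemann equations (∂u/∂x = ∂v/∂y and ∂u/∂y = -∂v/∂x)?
∂u/∂x = 0
∂v/∂y = 0
∂u/∂y = -3
∂v/∂x = 0
∂u/∂y ≠ -∂v/∂x; the Cauchy-Riemann equations are not satisfied, so f is not analytic.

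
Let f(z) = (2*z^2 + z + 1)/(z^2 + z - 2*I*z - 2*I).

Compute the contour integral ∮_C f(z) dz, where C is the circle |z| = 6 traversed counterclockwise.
pi*(-8 - 2*I)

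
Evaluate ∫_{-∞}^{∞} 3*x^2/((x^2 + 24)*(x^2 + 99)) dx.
Let f(z) = 3*z^2/((z^2 + 24)*(z^2 + 99)). The denominator has no real zeros and deg Q - deg P = 2 ≥ 2, so the integral of f over the upper semicircle |z| = R tends to 0 as R → ∞. Closing the contour in the upper half-plane,
  ∫_{-∞}^{∞} f(x) dx = 2πi · Σ Res(f, z_k)  over the poles with Im z_k > 0.

Zeros of the denominator: z^2 + 24 = 0 gives z = ±2*sqrt(6)*I; z^2 + 99 = 0 gives z = ±3*sqrt(11)*I.
Upper half-plane: z = 3*sqrt(11)*I, z = 2*sqrt(6)*I (simple).

Each pole is a simple zero of Q(z) = z^4 + 123*z^2 + 2376, so Res(f, z₀) = P(z₀)/Q'(z₀) with P(z) = 3*z^2, Q'(z) = 4*z^3 + 246*z:
  Res(f, 3*sqrt(11)*I) = (-297)/(-450*sqrt(11)*I) = -3*sqrt(11)*I/50
  Res(f, 2*sqrt(6)*I) = (-72)/(300*sqrt(6)*I) = sqrt(6)*I/25

Sum of residues: I*(-3*sqrt(11) + 2*sqrt(6))/50
∫_{-∞}^{∞} f(x) dx = 2πi · (I*(-3*sqrt(11) + 2*sqrt(6))/50) = pi*(-2*sqrt(6) + 3*sqrt(11))/25

Final answer: pi*(-2*sqrt(6) + 3*sqrt(11))/25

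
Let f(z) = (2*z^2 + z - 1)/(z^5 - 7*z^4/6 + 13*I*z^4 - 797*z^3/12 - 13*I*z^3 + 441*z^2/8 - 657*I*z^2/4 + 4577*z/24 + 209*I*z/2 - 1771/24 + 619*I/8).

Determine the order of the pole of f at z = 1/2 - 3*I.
Factor the denominator:
  z^5 - 7*z^4/6 + 13*I*z^4 - 797*z^3/12 - 13*I*z^3 + 441*z^2/8 - 657*I*z^2/4 + 4577*z/24 + 209*I*z/2 - 1771/24 + 619*I/8 = (z - 1/2 + 3*I)^3*(z - 2/3 + I)*(z + 1 + 3*I)

The numerator P(z) = 2*z^2 + z - 1 has P(1/2 - 3*I) = -18 - 9*I ≠ 0, so no factor of (z - 1/2 + 3*I) cancels.
Near z = 1/2 - 3*I we can therefore write f(z) = g(z)/(z - 1/2 + 3*I)^3 with g analytic at 1/2 - 3*I and g(1/2 - 3*I) ≠ 0 (g is the numerator divided by the remaining denominator factors).

Hence z = 1/2 - 3*I is a pole of order 3.

Final answer: 3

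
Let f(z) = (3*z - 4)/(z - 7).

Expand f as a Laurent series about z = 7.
17/(z - 7) + 3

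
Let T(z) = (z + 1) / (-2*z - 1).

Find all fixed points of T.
T(z) = z means z + 1 = z*(-2*z - 1), i.e.
  -2*z^2 - 2*z - 1 = 0.
Discriminant: (-2)^2 - 4*(-2)*(-1) = -4, so the roots are complex conjugates.
  z = (2 ± I*sqrt(4))/(2*(-2))
Fixed points: {-1/2 - I/2, -1/2 + I/2}

Final answer: {-1/2 - I/2, -1/2 + I/2}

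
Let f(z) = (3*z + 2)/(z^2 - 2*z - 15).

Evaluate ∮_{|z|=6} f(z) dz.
By the residue theorem, ∮_C f(z) dz = 2πi · (sum of the residues of f at the poles inside |z| = 6).

The denominator factors as (z + 3)*(z - 5), so the singularities of f are simple poles at z = -3, z = 5.
  |-3|² = 9 < 36 = 6², so this pole is inside the contour.
  |5|² = 25 < 36 = 6², so this pole is inside the contour.

With P(z) = 3*z + 2 and Q(z) = z^2 - 2*z - 15, each pole is simple, so Res(f, z₀) = P(z₀)/Q'(z₀) with Q'(z) = 2*z - 2.
  Res(f, -3) = P(-3)/Q'(-3) = (-7)/(-8) = 7/8
  Res(f, 5) = P(5)/Q'(5) = (17)/(8) = 17/8

Sum of residues inside C: 3
∮_C f(z) dz = 2πi · (3) = 6*I*pi

Final answer: 6*I*pi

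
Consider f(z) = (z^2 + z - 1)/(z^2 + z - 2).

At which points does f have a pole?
The singularities of f are the zeros of the denominator. Factoring,
  z^2 + z - 2 = (z - 1)*(z + 2)
so the candidates are z = 1, z = -2.

Check the numerator P(z) = z^2 + z - 1 at each one:
  P(1) = 1 ≠ 0, so z = 1 is a (simple) pole.
  P(-2) = 1 ≠ 0, so z = -2 is a (simple) pole.

Poles of f: {-2, 1}

Final answer: {-2, 1}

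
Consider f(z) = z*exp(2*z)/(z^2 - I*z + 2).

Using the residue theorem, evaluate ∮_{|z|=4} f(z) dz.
4*I*pi*exp(4*I)/3 + 2*I*pi*exp(-2*I)/3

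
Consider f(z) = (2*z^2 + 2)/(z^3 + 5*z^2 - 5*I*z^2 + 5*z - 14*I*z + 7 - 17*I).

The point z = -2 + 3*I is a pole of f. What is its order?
Factor the denominator:
  z^3 + 5*z^2 - 5*I*z^2 + 5*z - 14*I*z + 7 - 17*I = (z + 2 - 3*I)^2*(z + 1 + I)

The numerator P(z) = 2*z^2 + 2 has P(-2 + 3*I) = -8 - 24*I ≠ 0, so no factor of (z + 2 - 3*I) cancels.
Near z = -2 + 3*I we can therefore write f(z) = g(z)/(z + 2 - 3*I)^2 with g analytic at -2 + 3*I and g(-2 + 3*I) ≠ 0 (g is the numerator divided by the remaining denominator factors).

Hence z = -2 + 3*I is a pole of order 2.

Final answer: 2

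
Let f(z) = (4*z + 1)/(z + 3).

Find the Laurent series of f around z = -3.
-11/(z + 3) + 4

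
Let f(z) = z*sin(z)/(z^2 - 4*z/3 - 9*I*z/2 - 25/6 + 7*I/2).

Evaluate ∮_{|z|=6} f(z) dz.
By the residue theorem, ∮_C f(z) dz = 2πi · (sum of the residues of f at the poles inside |z| = 6).

The denominator factors as (z - 1/3 - 3*I)*(z - 1 - 3*I/2), so the singularities of f are simple poles at z = 1/3 + 3*I, z = 1 + 3*I/2.
  |1/3 + 3*I|² = 82/9 < 36 = 6², so this pole is inside the contour.
  |1 + 3*I/2|² = 13/4 < 36 = 6², so this pole is inside the contour.

With P(z) = z*sin(z) and Q(z) = z^2 - 4*z/3 - 9*I*z/2 - 25/6 + 7*I/2, each pole is simple, so Res(f, z₀) = P(z₀)/Q'(z₀) with Q'(z) = 2*z - 4/3 - 9*I/2.
  Res(f, 1/3 + 3*I) = P(1/3 + 3*I)/Q'(1/3 + 3*I) = ((1/3 + 3*I)*sin(1/3 + 3*I))/(-2/3 + 3*I/2) = (154/97 - 90*I/97)*sin(1/3 + 3*I)
  Res(f, 1 + 3*I/2) = P(1 + 3*I/2)/Q'(1 + 3*I/2) = ((1 + 3*I/2)*sin(1 + 3*I/2))/(2/3 - 3*I/2) = (-57/97 + 90*I/97)*sin(1 + 3*I/2)

Sum of residues inside C: (-57/97 + 90*I/97)*sin(1 + 3*I/2) + (154/97 - 90*I/97)*sin(1/3 + 3*I)
∮_C f(z) dz = 2πi · ((-57/97 + 90*I/97)*sin(1 + 3*I/2) + (154/97 - 90*I/97)*sin(1/3 + 3*I)) = pi*(-180/97 - 114*I/97)*sin(1 + 3*I/2) + pi*(180/97 + 308*I/97)*sin(1/3 + 3*I)

Final answer: pi*(-180/97 - 114*I/97)*sin(1 + 3*I/2) + pi*(180/97 + 308*I/97)*sin(1/3 + 3*I)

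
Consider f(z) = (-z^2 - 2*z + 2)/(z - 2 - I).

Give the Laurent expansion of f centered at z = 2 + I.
Put w = z - (2 + I), i.e. z = w + 2 + I. The denominator is w, so it suffices to rewrite the numerator in powers of w.

P(z) = -z^2 - 2*z + 2
P(w + 2 + I) = -5 - 6*I + (-6 - 2*I)*w - w^2

Dividing each term by w:
  f = (-5 - 6*I)/w - 6 - 2*I - w

Substituting back w = z - 2 - I:
  f(z) = (-5 - 6*I)/(z - 2 - I) - 6 - 2*I - (z - 2 - I)

The series is finite because the numerator is a polynomial; the negative powers form the principal part, and the coefficient of 1/(z - 2 - I) gives Res(f, 2 + I) = -5 - 6*I.

Final answer: (-5 - 6*I)/(z - 2 - I) - 6 - 2*I - (z - 2 - I)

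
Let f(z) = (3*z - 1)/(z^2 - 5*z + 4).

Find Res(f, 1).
-2/3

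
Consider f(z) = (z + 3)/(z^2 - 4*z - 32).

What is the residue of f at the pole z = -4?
Write f(z) = P(z)/Q(z) with P(z) = z + 3 and Q(z) = z^2 - 4*z - 32.
The denominator factors as Q(z) = (z - 8)*(z + 4), so z = -4 is a simple zero of Q and P is analytic there; z = -4 is therefore a simple pole and
  Res(f, z₀) = P(z₀)/Q'(z₀).

Q'(z) = 2*z - 4, so Q'(-4) = -12.
P(-4) = -1.

Res(f, -4) = (-1)/(-12) = 1/12

Final answer: 1/12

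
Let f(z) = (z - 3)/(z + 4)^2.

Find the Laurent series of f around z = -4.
Put w = z - (-4), i.e. z = w - 4. The denominator is w^2, so it suffices to rewrite the numerator in powers of w.

P(z) = z - 3
P(w - 4) = -7 + w

Dividing each term by w^2:
  f = -7/w^2 + 1/w

Substituting back w = z + 4:
  f(z) = -7/(z + 4)^2 + 1/(z + 4)

The series is finite because the numerator is a polynomial; the negative powers form the principal part, and the coefficient of 1/(z + 4) gives Res(f, -4) = 1.

Final answer: -7/(z + 4)^2 + 1/(z + 4)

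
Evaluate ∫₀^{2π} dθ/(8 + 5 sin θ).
2*sqrt(39)*pi/39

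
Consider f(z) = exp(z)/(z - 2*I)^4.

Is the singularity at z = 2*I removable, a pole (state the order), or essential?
Write f(z) = g(z)/(z - 2*I)^4 with g(z) = exp(z).
g is entire and g(2*I) = exp(2*I) ≠ 0, so no factor of (z - 2*I) cancels: the Laurent expansion of f about z = 2*I starts at the power -4, i.e. lim_{z→z₀} (z - z₀)^4 f(z) = exp(2*I) is finite and nonzero.
So z = 2*I is a pole of order 4.

Final answer: pole of order 4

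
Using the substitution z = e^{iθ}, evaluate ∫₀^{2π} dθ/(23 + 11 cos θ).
Let J = ∫₀^{2π} dθ/(23 + 11 cos θ).
Put z = e^{iθ}: then cos θ = (z + 1/z)/2, dθ = dz/(iz), and z runs once counterclockwise around |z| = 1:
  J = ∮_{|z|=1} 1/(23 + 11*(z + 1/z)/2) · dz/(iz) = (2/i) ∮_{|z|=1} dz/(11*z^2 + 46*z + 11).
The roots of 11*z^2 + 46*z + 11 are z = (-23 ± sqrt(23^2 - 11^2))/11, with sqrt(408) = 2*sqrt(102); their product is 1, so only z₊ = -23/11 + 2*sqrt(102)/11 lies inside the unit circle (z₋ = -23/11 - 2*sqrt(102)/11 lies outside).
z₊ is a simple zero of q(z) = 11*z^2 + 46*z + 11, so Res(1/q, z₊) = 1/q'(z₊) with q'(z) = 22*z + 46; and q'(z₊) = 11*(z₊ - z₋) = 4*sqrt(102).
Therefore J = (2/i) · 2πi · 1/(4*sqrt(102)) = 2*pi/(2*sqrt(102)) = sqrt(102)*pi/102

Final answer: sqrt(102)*pi/102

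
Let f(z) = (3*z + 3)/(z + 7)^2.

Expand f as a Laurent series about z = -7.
-18/(z + 7)^2 + 3/(z + 7)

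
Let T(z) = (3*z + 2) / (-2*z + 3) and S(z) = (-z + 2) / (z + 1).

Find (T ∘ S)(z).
(T ∘ S)(z) = T(S(z)) = ((3)*S(z) + (2))/((-2)*S(z) + (3)). Multiply numerator and denominator by z + 1:
  numerator:   (3)*(-z + 2) + (2)*(z + 1) = -z + 8
  denominator: (-2)*(-z + 2) + (3)*(z + 1) = 5*z - 1
(T ∘ S)(z) = (-z + 8)/(5*z - 1)

Final answer: (-z + 8)/(5*z - 1)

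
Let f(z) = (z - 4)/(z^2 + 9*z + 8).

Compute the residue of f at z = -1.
Write f(z) = P(z)/Q(z) with P(z) = z - 4 and Q(z) = z^2 + 9*z + 8.
The denominator factors as Q(z) = (z + 8)*(z + 1), so z = -1 is a simple zero of Q and P is analytic there; z = -1 is therefore a simple pole and
  Res(f, z₀) = P(z₀)/Q'(z₀).

Q'(z) = 2*z + 9, so Q'(-1) = 7.
P(-1) = -5.

Res(f, -1) = (-5)/(7) = -5/7

Final answer: -5/7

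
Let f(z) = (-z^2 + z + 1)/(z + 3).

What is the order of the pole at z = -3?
Factor the denominator:
  z + 3 = (z + 3)

The numerator P(z) = -z^2 + z + 1 has P(-3) = -11 ≠ 0, so no factor of (z + 3) cancels.
Near z = -3 we can therefore write f(z) = g(z)/(z + 3) with g analytic at -3 and g(-3) ≠ 0 (g is just the numerator).

Hence z = -3 is a pole of order 1.

Final answer: 1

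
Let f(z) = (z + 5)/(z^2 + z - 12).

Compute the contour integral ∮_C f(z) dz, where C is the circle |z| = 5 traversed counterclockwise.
By the residue theorem, ∮_C f(z) dz = 2πi · (sum of the residues of f at the poles inside |z| = 5).

The denominator factors as (z - 3)*(z + 4), so the singularities of f are simple poles at z = 3, z = -4.
  |3|² = 9 < 25 = 5², so this pole is inside the contour.
  |-4|² = 16 < 25 = 5², so this pole is inside the contour.

With P(z) = z + 5 and Q(z) = z^2 + z - 12, each pole is simple, so Res(f, z₀) = P(z₀)/Q'(z₀) with Q'(z) = 2*z + 1.
  Res(f, 3) = P(3)/Q'(3) = (8)/(7) = 8/7
  Res(f, -4) = P(-4)/Q'(-4) = (1)/(-7) = -1/7

Sum of residues inside C: 1
∮_C f(z) dz = 2πi · (1) = 2*I*pi

Final answer: 2*I*pi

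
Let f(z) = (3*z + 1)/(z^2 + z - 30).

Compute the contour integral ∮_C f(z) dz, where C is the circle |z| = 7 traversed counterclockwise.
By the residue theorem, ∮_C f(z) dz = 2πi · (sum of the residues of f at the poles inside |z| = 7).

The denominator factors as (z + 6)*(z - 5), so the singularities of f are simple poles at z = -6, z = 5.
  |-6|² = 36 < 49 = 7², so this pole is inside the contour.
  |5|² = 25 < 49 = 7², so this pole is inside the contour.

With P(z) = 3*z + 1 and Q(z) = z^2 + z - 30, each pole is simple, so Res(f, z₀) = P(z₀)/Q'(z₀) with Q'(z) = 2*z + 1.
  Res(f, -6) = P(-6)/Q'(-6) = (-17)/(-11) = 17/11
  Res(f, 5) = P(5)/Q'(5) = (16)/(11) = 16/11

Sum of residues inside C: 3
∮_C f(z) dz = 2πi · (3) = 6*I*pi

Final answer: 6*I*pi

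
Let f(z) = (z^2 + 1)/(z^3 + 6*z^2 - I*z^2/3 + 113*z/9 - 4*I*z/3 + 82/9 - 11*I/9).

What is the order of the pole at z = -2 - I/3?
Factor the denominator:
  z^3 + 6*z^2 - I*z^2/3 + 113*z/9 - 4*I*z/3 + 82/9 - 11*I/9 = (z + 2 + I/3)^2*(z + 2 - I)

The numerator P(z) = z^2 + 1 has P(-2 - I/3) = 44/9 + 4*I/3 ≠ 0, so no factor of (z + 2 + I/3) cancels.
Near z = -2 - I/3 we can therefore write f(z) = g(z)/(z + 2 + I/3)^2 with g analytic at -2 - I/3 and g(-2 - I/3) ≠ 0 (g is the numerator divided by the remaining denominator factors).

Hence z = -2 - I/3 is a pole of order 2.

Final answer: 2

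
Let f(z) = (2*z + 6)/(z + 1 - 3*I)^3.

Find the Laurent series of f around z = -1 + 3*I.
(4 + 6*I)/(z + 1 - 3*I)^3 + 2/(z + 1 - 3*I)^2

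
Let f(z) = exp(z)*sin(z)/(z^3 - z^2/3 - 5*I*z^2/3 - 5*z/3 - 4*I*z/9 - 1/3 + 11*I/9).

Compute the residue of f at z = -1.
Write f(z) = P(z)/Q(z) with P(z) = exp(z)*sin(z) and Q(z) = z^3 - z^2/3 - 5*I*z^2/3 - 5*z/3 - 4*I*z/9 - 1/3 + 11*I/9.
The denominator factors as Q(z) = (z + 1)*(z - 1 - 2*I/3)*(z - 1/3 - I), so z = -1 is a simple zero of Q and P is analytic there; z = -1 is therefore a simple pole and
  Res(f, z₀) = P(z₀)/Q'(z₀).

Q'(z) = 3*z^2 - 2*z/3 - 10*I*z/3 - 5/3 - 4*I/9, so Q'(-1) = 2 + 26*I/9.
P(-1) = -exp(-1)*sin(1).

Res(f, -1) = (-exp(-1)*sin(1))/(2 + 26*I/9) = (-81/500 + 117*I/500)*exp(-1)*sin(1)

Final answer: (-81/500 + 117*I/500)*exp(-1)*sin(1)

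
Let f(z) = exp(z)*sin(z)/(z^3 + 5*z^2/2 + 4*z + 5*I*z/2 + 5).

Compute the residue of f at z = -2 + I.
(-4/39 - 2*I/13)*exp(-2 + I)*sin(2 - I)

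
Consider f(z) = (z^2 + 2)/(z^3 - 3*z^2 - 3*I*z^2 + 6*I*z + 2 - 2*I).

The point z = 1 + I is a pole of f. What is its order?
Factor the denominator:
  z^3 - 3*z^2 - 3*I*z^2 + 6*I*z + 2 - 2*I = (z - 1 - I)^3

The numerator P(z) = z^2 + 2 has P(1 + I) = 2 + 2*I ≠ 0, so no factor of (z - 1 - I) cancels.
Near z = 1 + I we can therefore write f(z) = g(z)/(z - 1 - I)^3 with g analytic at 1 + I and g(1 + I) ≠ 0 (g is just the numerator).

Hence z = 1 + I is a pole of order 3.

Final answer: 3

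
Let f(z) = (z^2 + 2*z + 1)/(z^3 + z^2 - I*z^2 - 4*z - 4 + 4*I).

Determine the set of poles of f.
The singularities of f are the zeros of the denominator. Factoring,
  z^3 + z^2 - I*z^2 - 4*z - 4 + 4*I = (z + 1 - I)*(z + 2)*(z - 2)
so the candidates are z = -1 + I, z = -2, z = 2.

Check the numerator P(z) = z^2 + 2*z + 1 at each one:
  P(-1 + I) = -1 ≠ 0, so z = -1 + I is a (simple) pole.
  P(-2) = 1 ≠ 0, so z = -2 is a (simple) pole.
  P(2) = 9 ≠ 0, so z = 2 is a (simple) pole.

Poles of f: {-2, -1 + I, 2}

Final answer: {-2, -1 + I, 2}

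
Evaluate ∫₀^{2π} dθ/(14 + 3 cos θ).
2*sqrt(187)*pi/187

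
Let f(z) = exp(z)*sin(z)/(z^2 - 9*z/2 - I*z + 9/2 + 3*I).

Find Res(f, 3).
(6/13 + 4*I/13)*exp(3)*sin(3)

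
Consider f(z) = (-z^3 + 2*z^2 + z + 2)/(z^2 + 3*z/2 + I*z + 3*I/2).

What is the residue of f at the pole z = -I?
Write f(z) = P(z)/Q(z) with P(z) = -z^3 + 2*z^2 + z + 2 and Q(z) = z^2 + 3*z/2 + I*z + 3*I/2.
The denominator factors as Q(z) = (z + I)*(z + 3/2), so z = -I is a simple zero of Q and P is analytic there; z = -I is therefore a simple pole and
  Res(f, z₀) = P(z₀)/Q'(z₀).

Q'(z) = 2*z + 3/2 + I, so Q'(-I) = 3/2 - I.
P(-I) = -2*I.

Res(f, -I) = (-2*I)/(3/2 - I) = 8/13 - 12*I/13

Final answer: 8/13 - 12*I/13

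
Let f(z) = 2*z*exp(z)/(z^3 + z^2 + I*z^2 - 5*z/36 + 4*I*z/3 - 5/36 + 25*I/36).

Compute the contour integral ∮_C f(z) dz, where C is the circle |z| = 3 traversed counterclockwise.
pi*(-1392/2425 - 7344*I/2425)*exp(-1 - I/3) + pi*(24/25 + 36*I/25)*exp(-1/2 + I/3) + pi*(-936/2425 + 3852*I/2425)*exp(1/2 - I)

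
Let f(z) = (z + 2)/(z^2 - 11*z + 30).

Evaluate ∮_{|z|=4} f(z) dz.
By the residue theorem, ∮_C f(z) dz = 2πi · (sum of the residues of f at the poles inside |z| = 4).

The denominator factors as (z - 5)*(z - 6), so the singularities of f are simple poles at z = 5, z = 6.
  |5|² = 25 > 16 = 4², so this pole is outside the contour.
  |6|² = 36 > 16 = 4², so this pole is outside the contour.

No pole lies inside the contour, so f is analytic on and inside C and the integral is 0 (Cauchy's theorem).

Final answer: 0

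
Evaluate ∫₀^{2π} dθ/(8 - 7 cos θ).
2*sqrt(15)*pi/15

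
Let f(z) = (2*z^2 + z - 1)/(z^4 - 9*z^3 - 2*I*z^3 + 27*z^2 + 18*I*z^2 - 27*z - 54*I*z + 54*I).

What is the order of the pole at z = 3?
Factor the denominator:
  z^4 - 9*z^3 - 2*I*z^3 + 27*z^2 + 18*I*z^2 - 27*z - 54*I*z + 54*I = (z - 3)^3*(z - 2*I)

The numerator P(z) = 2*z^2 + z - 1 has P(3) = 20 ≠ 0, so no factor of (z - 3) cancels.
Near z = 3 we can therefore write f(z) = g(z)/(z - 3)^3 with g analytic at 3 and g(3) ≠ 0 (g is the numerator divided by the remaining denominator factors).

Hence z = 3 is a pole of order 3.

Final answer: 3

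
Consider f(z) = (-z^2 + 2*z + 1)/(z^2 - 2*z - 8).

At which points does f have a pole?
{-2, 4}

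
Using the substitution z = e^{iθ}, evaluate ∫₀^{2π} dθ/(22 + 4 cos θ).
Let J = ∫₀^{2π} dθ/(22 + 4 cos θ).
Put z = e^{iθ}: then cos θ = (z + 1/z)/2, dθ = dz/(iz), and z runs once counterclockwise around |z| = 1:
  J = ∮_{|z|=1} 1/(22 + 4*(z + 1/z)/2) · dz/(iz) = (2/i) ∮_{|z|=1} dz/(4*z^2 + 44*z + 4).
The roots of 4*z^2 + 44*z + 4 are z = (-22 ± sqrt(22^2 - 4^2))/4, with sqrt(468) = 6*sqrt(13); their product is 1, so only z₊ = -11/2 + 3*sqrt(13)/2 lies inside the unit circle (z₋ = -11/2 - 3*sqrt(13)/2 lies outside).
z₊ is a simple zero of q(z) = 4*z^2 + 44*z + 4, so Res(1/q, z₊) = 1/q'(z₊) with q'(z) = 8*z + 44; and q'(z₊) = 4*(z₊ - z₋) = 12*sqrt(13).
Therefore J = (2/i) · 2πi · 1/(12*sqrt(13)) = 2*pi/(6*sqrt(13)) = sqrt(13)*pi/39

Final answer: sqrt(13)*pi/39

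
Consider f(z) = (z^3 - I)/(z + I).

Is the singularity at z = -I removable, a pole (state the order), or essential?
removable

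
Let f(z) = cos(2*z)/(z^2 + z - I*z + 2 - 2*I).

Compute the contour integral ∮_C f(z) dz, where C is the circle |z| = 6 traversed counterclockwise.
By the residue theorem, ∮_C f(z) dz = 2πi · (sum of the residues of f at the poles inside |z| = 6).

The denominator factors as (z - 2*I)*(z + 1 + I), so the singularities of f are simple poles at z = 2*I, z = -1 - I.
  |2*I|² = 4 < 36 = 6², so this pole is inside the contour.
  |-1 - I|² = 2 < 36 = 6², so this pole is inside the contour.

With P(z) = cos(2*z) and Q(z) = z^2 + z - I*z + 2 - 2*I, each pole is simple, so Res(f, z₀) = P(z₀)/Q'(z₀) with Q'(z) = 2*z + 1 - I.
  Res(f, 2*I) = P(2*I)/Q'(2*I) = (cosh(4))/(1 + 3*I) = (1/10 - 3*I/10)*cosh(4)
  Res(f, -1 - I) = P(-1 - I)/Q'(-1 - I) = (cos(2 + 2*I))/(-1 - 3*I) = (-1/10 + 3*I/10)*cos(2 + 2*I)

Sum of residues inside C: (1/10 - 3*I/10)*cosh(4) + (-1/10 + 3*I/10)*cos(2 + 2*I)
∮_C f(z) dz = 2πi · ((1/10 - 3*I/10)*cosh(4) + (-1/10 + 3*I/10)*cos(2 + 2*I)) = pi*(-3/5 - I/5)*cos(2 + 2*I) + pi*(3/5 + I/5)*cosh(4)

Final answer: pi*(-3/5 - I/5)*cos(2 + 2*I) + pi*(3/5 + I/5)*cosh(4)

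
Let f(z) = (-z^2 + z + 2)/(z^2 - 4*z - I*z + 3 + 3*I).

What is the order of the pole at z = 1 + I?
Factor the denominator:
  z^2 - 4*z - I*z + 3 + 3*I = (z - 1 - I)*(z - 3)

The numerator P(z) = -z^2 + z + 2 has P(1 + I) = 3 - I ≠ 0, so no factor of (z - 1 - I) cancels.
Near z = 1 + I we can therefore write f(z) = g(z)/(z - 1 - I) with g analytic at 1 + I and g(1 + I) ≠ 0 (g is the numerator divided by the remaining denominator factors).

Hence z = 1 + I is a pole of order 1.

Final answer: 1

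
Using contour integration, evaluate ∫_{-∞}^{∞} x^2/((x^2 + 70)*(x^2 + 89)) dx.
Let f(z) = z^2/((z^2 + 70)*(z^2 + 89)). The denominator has no real zeros and deg Q - deg P = 2 ≥ 2, so the integral of f over the upper semicircle |z| = R tends to 0 as R → ∞. Closing the contour in the upper half-plane,
  ∫_{-∞}^{∞} f(x) dx = 2πi · Σ Res(f, z_k)  over the poles with Im z_k > 0.

Zeros of the denominator: z^2 + 70 = 0 gives z = ±sqrt(70)*I; z^2 + 89 = 0 gives z = ±sqrt(89)*I.
Upper half-plane: z = sqrt(70)*I, z = sqrt(89)*I (simple).

Each pole is a simple zero of Q(z) = z^4 + 159*z^2 + 6230, so Res(f, z₀) = P(z₀)/Q'(z₀) with P(z) = z^2, Q'(z) = 4*z^3 + 318*z:
  Res(f, sqrt(70)*I) = (-70)/(38*sqrt(70)*I) = sqrt(70)*I/38
  Res(f, sqrt(89)*I) = (-89)/(-38*sqrt(89)*I) = -sqrt(89)*I/38

Sum of residues: I*(-sqrt(89) + sqrt(70))/38
∫_{-∞}^{∞} f(x) dx = 2πi · (I*(-sqrt(89) + sqrt(70))/38) = pi*(-sqrt(70) + sqrt(89))/19

Final answer: pi*(-sqrt(70) + sqrt(89))/19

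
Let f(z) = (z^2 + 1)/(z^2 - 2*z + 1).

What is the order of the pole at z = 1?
2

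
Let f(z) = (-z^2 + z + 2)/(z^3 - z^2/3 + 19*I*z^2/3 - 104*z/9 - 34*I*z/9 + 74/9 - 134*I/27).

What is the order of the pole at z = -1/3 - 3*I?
Factor the denominator:
  z^3 - z^2/3 + 19*I*z^2/3 - 104*z/9 - 34*I*z/9 + 74/9 - 134*I/27 = (z + 1/3 + 3*I)^2*(z - 1 + I/3)

The numerator P(z) = -z^2 + z + 2 has P(-1/3 - 3*I) = 95/9 - 5*I ≠ 0, so no factor of (z + 1/3 + 3*I) cancels.
Near z = -1/3 - 3*I we can therefore write f(z) = g(z)/(z + 1/3 + 3*I)^2 with g analytic at -1/3 - 3*I and g(-1/3 - 3*I) ≠ 0 (g is the numerator divided by the remaining denominator factors).

Hence z = -1/3 - 3*I is a pole of order 2.

Final answer: 2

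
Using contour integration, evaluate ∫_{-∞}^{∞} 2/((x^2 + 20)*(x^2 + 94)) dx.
Let f(z) = 2/((z^2 + 20)*(z^2 + 94)). The denominator has no real zeros and deg Q - deg P = 4 ≥ 2, so the integral of f over the upper semicircle |z| = R tends to 0 as R → ∞. Closing the contour in the upper half-plane,
  ∫_{-∞}^{∞} f(x) dx = 2πi · Σ Res(f, z_k)  over the poles with Im z_k > 0.

Zeros of the denominator: z^2 + 94 = 0 gives z = ±sqrt(94)*I; z^2 + 20 = 0 gives z = ±2*sqrt(5)*I.
Upper half-plane: z = 2*sqrt(5)*I, z = sqrt(94)*I (simple).

Each pole is a simple zero of Q(z) = z^4 + 114*z^2 + 1880, so Res(f, z₀) = P(z₀)/Q'(z₀) with P(z) = 2, Q'(z) = 4*z^3 + 228*z:
  Res(f, 2*sqrt(5)*I) = (2)/(296*sqrt(5)*I) = -sqrt(5)*I/740
  Res(f, sqrt(94)*I) = (2)/(-148*sqrt(94)*I) = sqrt(94)*I/6956

Sum of residues: I*(-sqrt(5)/740 + sqrt(94)/6956)
∫_{-∞}^{∞} f(x) dx = 2πi · (I*(-sqrt(5)/740 + sqrt(94)/6956)) = pi*(-5*sqrt(94) + 47*sqrt(5))/17390

Final answer: pi*(-5*sqrt(94) + 47*sqrt(5))/17390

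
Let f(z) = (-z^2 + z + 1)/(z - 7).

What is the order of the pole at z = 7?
1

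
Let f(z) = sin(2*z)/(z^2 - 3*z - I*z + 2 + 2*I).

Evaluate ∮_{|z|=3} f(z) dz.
By the residue theorem, ∮_C f(z) dz = 2πi · (sum of the residues of f at the poles inside |z| = 3).

The denominator factors as (z - 2)*(z - 1 - I), so the singularities of f are simple poles at z = 2, z = 1 + I.
  |2|² = 4 < 9 = 3², so this pole is inside the contour.
  |1 + I|² = 2 < 9 = 3², so this pole is inside the contour.

With P(z) = sin(2*z) and Q(z) = z^2 - 3*z - I*z + 2 + 2*I, each pole is simple, so Res(f, z₀) = P(z₀)/Q'(z₀) with Q'(z) = 2*z - 3 - I.
  Res(f, 2) = P(2)/Q'(2) = (sin(4))/(1 - I) = (1/2 + I/2)*sin(4)
  Res(f, 1 + I) = P(1 + I)/Q'(1 + I) = (sin(2 + 2*I))/(-1 + I) = (-1/2 - I/2)*sin(2 + 2*I)

Sum of residues inside C: (-1/2 - I/2)*sin(2 + 2*I) + (1/2 + I/2)*sin(4)
∮_C f(z) dz = 2πi · ((-1/2 - I/2)*sin(2 + 2*I) + (1/2 + I/2)*sin(4)) = pi*(1 - I)*sin(2 + 2*I) + pi*(-1 + I)*sin(4)

Final answer: pi*(1 - I)*sin(2 + 2*I) + pi*(-1 + I)*sin(4)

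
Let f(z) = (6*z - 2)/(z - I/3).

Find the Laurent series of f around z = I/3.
Put w = z - (I/3), i.e. z = w + I/3. The denominator is w, so it suffices to rewrite the numerator in powers of w.

P(z) = 6*z - 2
P(w + I/3) = -2 + 2*I + 6*w

Dividing each term by w:
  f = (-2 + 2*I)/w + 6

Substituting back w = z - I/3:
  f(z) = (-2 + 2*I)/(z - I/3) + 6

The series is finite because the numerator is a polynomial; the negative powers form the principal part, and the coefficient of 1/(z - I/3) gives Res(f, I/3) = -2 + 2*I.

Final answer: (-2 + 2*I)/(z - I/3) + 6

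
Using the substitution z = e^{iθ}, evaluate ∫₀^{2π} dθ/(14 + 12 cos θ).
Let J = ∫₀^{2π} dθ/(14 + 12 cos θ).
Put z = e^{iθ}: then cos θ = (z + 1/z)/2, dθ = dz/(iz), and z runs once counterclockwise around |z| = 1:
  J = ∮_{|z|=1} 1/(14 + 12*(z + 1/z)/2) · dz/(iz) = (2/i) ∮_{|z|=1} dz/(12*z^2 + 28*z + 12).
The roots of 12*z^2 + 28*z + 12 are z = (-14 ± sqrt(14^2 - 12^2))/12, with sqrt(52) = 2*sqrt(13); their product is 1, so only z₊ = -7/6 + sqrt(13)/6 lies inside the unit circle (z₋ = -7/6 - sqrt(13)/6 lies outside).
z₊ is a simple zero of q(z) = 12*z^2 + 28*z + 12, so Res(1/q, z₊) = 1/q'(z₊) with q'(z) = 24*z + 28; and q'(z₊) = 12*(z₊ - z₋) = 4*sqrt(13).
Therefore J = (2/i) · 2πi · 1/(4*sqrt(13)) = 2*pi/(2*sqrt(13)) = sqrt(13)*pi/13

Final answer: sqrt(13)*pi/13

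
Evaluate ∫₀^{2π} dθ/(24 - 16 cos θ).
sqrt(5)*pi/20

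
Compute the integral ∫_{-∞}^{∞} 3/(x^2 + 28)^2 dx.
Let f(z) = 3/(z^2 + 28)^2. The denominator has no real zeros and deg Q - deg P = 4 ≥ 2, so the integral of f over the upper semicircle |z| = R tends to 0 as R → ∞. Closing the contour in the upper half-plane,
  ∫_{-∞}^{∞} f(x) dx = 2πi · Σ Res(f, z_k)  over the poles with Im z_k > 0.

Zeros of the denominator: z^2 + 28 = 0 gives z = ±2*sqrt(7)*I.
Upper half-plane: z = 2*sqrt(7)*I (a pole of order 2).

Write f(z) = g(z)/(z - 2*sqrt(7)*I)^2 with g(z) = 3/(z + 2*sqrt(7)*I)^2. For a double pole, Res(f, z₀) = g'(z₀):
  g'(z) = -6/(z + 2*sqrt(7)*I)^3
  Res(f, 2*sqrt(7)*I) = g'(2*sqrt(7)*I) = -3*sqrt(7)*I/1568

∫_{-∞}^{∞} f(x) dx = 2πi · (-3*sqrt(7)*I/1568) = 3*sqrt(7)*pi/784

Final answer: 3*sqrt(7)*pi/784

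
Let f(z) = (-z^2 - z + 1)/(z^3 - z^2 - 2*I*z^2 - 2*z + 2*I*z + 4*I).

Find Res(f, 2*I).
-13/20 + 11*I/20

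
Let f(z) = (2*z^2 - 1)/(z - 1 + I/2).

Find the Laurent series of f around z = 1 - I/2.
Put w = z - (1 - I/2), i.e. z = w + 1 - I/2. The denominator is w, so it suffices to rewrite the numerator in powers of w.

P(z) = 2*z^2 - 1
P(w + 1 - I/2) = 1/2 - 2*I + (4 - 2*I)*w + 2*w^2

Dividing each term by w:
  f = (1/2 - 2*I)/w + 4 - 2*I + 2*w

Substituting back w = z - 1 + I/2:
  f(z) = (1/2 - 2*I)/(z - 1 + I/2) + 4 - 2*I + 2*(z - 1 + I/2)

The series is finite because the numerator is a polynomial; the negative powers form the principal part, and the coefficient of 1/(z - 1 + I/2) gives Res(f, 1 - I/2) = 1/2 - 2*I.

Final answer: (1/2 - 2*I)/(z - 1 + I/2) + 4 - 2*I + 2*(z - 1 + I/2)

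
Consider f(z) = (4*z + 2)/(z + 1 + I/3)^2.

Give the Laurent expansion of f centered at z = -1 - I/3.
(-2 - 4*I/3)/(z + 1 + I/3)^2 + 4/(z + 1 + I/3)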